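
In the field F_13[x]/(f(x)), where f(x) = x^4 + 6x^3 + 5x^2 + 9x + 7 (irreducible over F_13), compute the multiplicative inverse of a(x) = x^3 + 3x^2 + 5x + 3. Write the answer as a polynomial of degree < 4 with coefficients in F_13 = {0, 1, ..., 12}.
a(x)^(-1) ≡ x^3 + 3x^2 + 10x + 10 (mod f(x))

Since f is irreducible over F_13, F_13[x]/(f) is a field and a(x) ≠ 0 has an inverse. Apply the extended Euclidean algorithm to f(x) and a(x) in F_13[x]: f(x) = (x + 3)·a(x) + (4x^2 + 4x + 11);  a(x) = (10x + 7)·(4x^2 + 4x + 11) + (10x + 4);  (4x^2 + 4x + 11) = (3x + 7)·(10x + 4) + (9). The last nonzero remainder is the constant 9 = gcd(f, a) in F_13. Back-substituting through the division chain expresses 9 = s(x)·a(x) + t(x)·f(x) with s(x) ≡ 9x^3 + x^2 + 12x + 12 (mod f), so (9x^3 + x^2 + 12x + 12)·a(x) ≡ 9 (mod f). Multiplying by 9^(-1) ≡ 3 in F_13 gives a(x)^(-1) ≡ 3·(9x^3 + x^2 + 12x + 12) ≡ x^3 + 3x^2 + 10x + 10 (mod f). Check: (x^3 + 3x^2 + 5x + 3)·(x^3 + 3x^2 + 10x + 10) = x^6 + 6x^5 + 11x^4 + 6x^3 + 11x^2 + 2x + 4 ≡ 1 (mod x^4 + 6x^3 + 5x^2 + 9x + 7).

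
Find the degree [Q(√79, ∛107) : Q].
[Q(√79, ∛107) : Q] = 6

Let L = Q(√79, ∛107). Since Q(√79) ⊂ L and [Q(√79):Q] = 2, the tower law gives 2 | [L:Q]. Likewise Q(∛107) ⊂ L with [Q(∛107):Q] = 3 (because 107 is not a perfect cube), so 3 | [L:Q]. As gcd(2,3) = 1, [L:Q] is divisible by 6. Conversely L is generated over Q by √79 and ∛107, so [L:Q] ≤ 2·3 = 6. Therefore [Q(√79, ∛107) : Q] = 6.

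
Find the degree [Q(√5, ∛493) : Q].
[Q(√5, ∛493) : Q] = 6

Let L = Q(√5, ∛493). Since Q(√5) ⊂ L and [Q(√5):Q] = 2, the tower law gives 2 | [L:Q]. Likewise Q(∛493) ⊂ L with [Q(∛493):Q] = 3 (because 493 is not a perfect cube), so 3 | [L:Q]. As gcd(2,3) = 1, [L:Q] is divisible by 6. Conversely L is generated over Q by √5 and ∛493, so [L:Q] ≤ 2·3 = 6. Therefore [Q(√5, ∛493) : Q] = 6.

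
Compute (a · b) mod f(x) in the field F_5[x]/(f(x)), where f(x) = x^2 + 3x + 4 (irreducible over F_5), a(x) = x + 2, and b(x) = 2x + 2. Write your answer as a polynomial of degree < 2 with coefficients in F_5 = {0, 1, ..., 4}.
a · b ≡ 1 (mod f(x))

Multiply in F_5[x]: a(x)·b(x) = (x + 2)·(2x + 2) = 2x^2 + x + 4. This has degree ≥ 2, so divide by f(x) over F_5: 2x^2 + x + 4 = (2)·(x^2 + 3x + 4) + (1). Hence a·b ≡ 1 (mod f). (F_5[x]/(f) is a field with 5^2 = 25 elements since f is irreducible of degree 2.)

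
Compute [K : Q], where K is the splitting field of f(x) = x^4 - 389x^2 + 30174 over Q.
[K : Q] = 4

Solving the quadratic in x^2: x^2 = (389 ± √(389^2 - 4·30174))/2 = (389 ± √30625)/2 = (389 ± 175)/2, giving x^2 = 282 or x^2 = 107. So f(x) = (x^2 - 282)(x^2 - 107) and the roots of f are ±√282, ±√107. Hence the splitting field is K = Q(√282, √107). Since 282 and 107 are distinct squarefree integers > 1, their product 30174 is not a perfect square, so √107 ∉ Q(√282). By the tower law [K:Q] = [Q(√282,√107):Q(√282)] · [Q(√282):Q] = 2 · 2 = 4.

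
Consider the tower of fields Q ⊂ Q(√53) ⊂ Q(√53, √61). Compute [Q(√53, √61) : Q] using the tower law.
[Q(√53, √61) : Q] = 4

[Q(√53):Q] = 2 (min poly x^2 - 53, irreducible since 53 is squarefree > 1). For the top step, suppose √61 ∈ Q(√53), say √61 = c + d√53 with c, d ∈ Q. Squaring: 61 = c^2 + 53d^2 + 2cd√53. Since √53 ∉ Q this forces 2cd = 0. If d = 0 then √61 = c ∈ Q, contradicting 61 squarefree > 1. If c = 0 then 61 = 53d^2, so 53·61 = (53d)^2 is a perfect square in Q — but 53·61 = 3233 is not a perfect square (since 53 and 61 are distinct squarefree integers). Contradiction. Hence √61 ∉ Q(√53), so x^2 - 61 stays irreducible over Q(√53) and [Q(√53, √61) : Q(√53)] = 2. By the tower law, [Q(√53, √61) : Q] = 2 · 2 = 4.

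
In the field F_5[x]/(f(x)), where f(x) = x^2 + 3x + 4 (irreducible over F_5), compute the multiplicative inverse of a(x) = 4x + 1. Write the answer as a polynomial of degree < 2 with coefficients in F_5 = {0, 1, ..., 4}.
a(x)^(-1) ≡ 2x + 3 (mod f(x))

Since f is irreducible over F_5, F_5[x]/(f) is a field and a(x) ≠ 0 has an inverse. Apply the extended Euclidean algorithm to f(x) and a(x) in F_5[x]: f(x) = (4x + 1)·a(x) + (3). The last nonzero remainder is the constant 3 = gcd(f, a) in F_5. Back-substituting through the division chain expresses 3 = s(x)·a(x) + t(x)·f(x) with s(x) ≡ x + 4 (mod f), so (x + 4)·a(x) ≡ 3 (mod f). Multiplying by 3^(-1) ≡ 2 in F_5 gives a(x)^(-1) ≡ 2·(x + 4) ≡ 2x + 3 (mod f). Check: (4x + 1)·(2x + 3) = 3x^2 + 4x + 3 ≡ 1 (mod x^2 + 3x + 4).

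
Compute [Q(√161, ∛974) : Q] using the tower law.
[Q(√161, ∛974) : Q] = 6

Let L = Q(√161, ∛974). Since Q(√161) ⊂ L and [Q(√161):Q] = 2, the tower law gives 2 | [L:Q]. Likewise Q(∛974) ⊂ L with [Q(∛974):Q] = 3 (because 974 is not a perfect cube), so 3 | [L:Q]. As gcd(2,3) = 1, [L:Q] is divisible by 6. Conversely L is generated over Q by √161 and ∛974, so [L:Q] ≤ 2·3 = 6. Therefore [Q(√161, ∛974) : Q] = 6.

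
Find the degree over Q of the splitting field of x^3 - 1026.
[K : Q] = 6

The roots of x^3 - 1026 are ∛1026, ω∛1026, ω^2∛1026 where ω = e^(2πi/3) is a primitive cube root of unity, so K = Q(∛1026, ω). Now [Q(∛1026):Q] = 3 (since 1026 is not a perfect cube, x^3 - 1026 is irreducible) and [Q(ω):Q] = 2. Both 2 and 3 divide [K:Q], and [K:Q] ≤ 3·2 = 6, so [K:Q] = 6. (Equivalently: Q(∛1026) ⊂ R but ω ∉ R, so [K : Q(∛1026)] = 2.)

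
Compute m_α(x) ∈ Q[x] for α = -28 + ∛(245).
m_α(x) = x^3 + 84x^2 + 2352x + 21707

Set β = α + 28 = ∛(245), so β^3 = 245. Then (α + 28)^3 - 245 = 0, i.e. α is a root of g(x) = (x + 28)^3 - 245 = x^3 + 84x^2 + 2352x + 21707. Since g(x) = h(x + 28) where h(x) = x^3 - 245, and h is irreducible over Q (because 245 is not a perfect cube, so h has no rational root, and a monic cubic with no rational root is irreducible), g is also irreducible (irreducibility is preserved under the substitution x → x + 28). Hence m_α(x) = x^3 + 84x^2 + 2352x + 21707.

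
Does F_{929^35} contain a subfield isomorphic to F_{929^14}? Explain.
No: F_{929^14} is not a subfield of F_{929^35}

F_{p^m} embeds in F_{p^n} iff m | n. Here 14 ∤ 35 (since 35 = 2·14 + 7 with remainder 7 ≠ 0), so F_{929^14} is not a subfield of F_{929^35}. Equivalently: if it were, the tower law would give 14 = [F_{929^14}:F_929] dividing [F_{929^35}:F_929] = 35, contradiction.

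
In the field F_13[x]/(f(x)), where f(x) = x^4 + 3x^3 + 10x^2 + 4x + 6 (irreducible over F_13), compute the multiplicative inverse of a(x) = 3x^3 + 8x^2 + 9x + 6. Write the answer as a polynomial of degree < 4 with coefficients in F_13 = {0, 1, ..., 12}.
a(x)^(-1) ≡ 4x^3 + 2x + 10 (mod f(x))

Since f is irreducible over F_13, F_13[x]/(f) is a field and a(x) ≠ 0 has an inverse. Apply the extended Euclidean algorithm to f(x) and a(x) in F_13[x]: f(x) = (9x + 3)·a(x) + (9x^2 + x + 1);  a(x) = (9x + 10)·(9x^2 + x + 1) + (3x + 9);  (9x^2 + x + 1) = (3x)·(3x + 9) + (1). The last nonzero remainder is the constant 1 = gcd(f, a) in F_13. Back-substituting through the division chain expresses 1 = s(x)·a(x) + t(x)·f(x) with s(x) ≡ 4x^3 + 2x + 10 (mod f), so a(x)^(-1) ≡ s(x) = 4x^3 + 2x + 10 (mod f). Check: (3x^3 + 8x^2 + 9x + 6)·(4x^3 + 2x + 10) = 12x^6 + 6x^5 + 3x^4 + 5x^3 + 7x^2 + 11x + 8 ≡ 1 (mod x^4 + 3x^3 + 10x^2 + 4x + 6).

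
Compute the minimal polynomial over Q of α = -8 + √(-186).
m_α(x) = x^2 + 16x + 250

From α + 8 = √(-186), squaring gives (α + 8)^2 = -186, i.e. α^2 + 16α + 64 = -186, so α^2 + 16α + 250 = 0. The discriminant of x^2 + 16x + 250 is (16)^2 - 4·(250) = 256 - 1000 = -744, and 4·(-186) is not a perfect square in Q since -186 is squarefree and ≠ 1. Hence x^2 + 16x + 250 is irreducible over Q and is the minimal polynomial of α.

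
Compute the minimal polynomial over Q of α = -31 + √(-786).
m_α(x) = x^2 + 62x + 1747

From α + 31 = √(-786), squaring gives (α + 31)^2 = -786, i.e. α^2 + 62α + 961 = -786, so α^2 + 62α + 1747 = 0. The discriminant of x^2 + 62x + 1747 is (62)^2 - 4·(1747) = 3844 - 6988 = -3144, and 4·(-786) is not a perfect square in Q since -786 is squarefree and ≠ 1. Hence x^2 + 62x + 1747 is irreducible over Q and is the minimal polynomial of α.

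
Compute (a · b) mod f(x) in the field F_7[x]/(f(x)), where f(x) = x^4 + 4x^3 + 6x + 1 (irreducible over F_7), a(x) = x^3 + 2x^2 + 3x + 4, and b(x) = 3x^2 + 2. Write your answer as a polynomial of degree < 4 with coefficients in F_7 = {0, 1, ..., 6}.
a · b ≡ 5x^2 + 4x (mod f(x))

Multiply in F_7[x]: a(x)·b(x) = (x^3 + 2x^2 + 3x + 4)·(3x^2 + 2) = 3x^5 + 6x^4 + 4x^3 + 2x^2 + 6x + 1. This has degree ≥ 4, so divide by f(x) over F_7: 3x^5 + 6x^4 + 4x^3 + 2x^2 + 6x + 1 = (3x + 1)·(x^4 + 4x^3 + 6x + 1) + (5x^2 + 4x). Hence a·b ≡ 5x^2 + 4x (mod f). (F_7[x]/(f) is a field with 7^4 = 2401 elements since f is irreducible of degree 4.)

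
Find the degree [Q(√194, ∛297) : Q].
[Q(√194, ∛297) : Q] = 6

Let L = Q(√194, ∛297). Since Q(√194) ⊂ L and [Q(√194):Q] = 2, the tower law gives 2 | [L:Q]. Likewise Q(∛297) ⊂ L with [Q(∛297):Q] = 3 (because 297 is not a perfect cube), so 3 | [L:Q]. As gcd(2,3) = 1, [L:Q] is divisible by 6. Conversely L is generated over Q by √194 and ∛297, so [L:Q] ≤ 2·3 = 6. Therefore [Q(√194, ∛297) : Q] = 6.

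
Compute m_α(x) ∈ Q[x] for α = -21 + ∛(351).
m_α(x) = x^3 + 63x^2 + 1323x + 8910

Set β = α + 21 = ∛(351), so β^3 = 351. Then (α + 21)^3 - 351 = 0, i.e. α is a root of g(x) = (x + 21)^3 - 351 = x^3 + 63x^2 + 1323x + 8910. Since g(x) = h(x + 21) where h(x) = x^3 - 351, and h is irreducible over Q (because 351 is not a perfect cube, so h has no rational root, and a monic cubic with no rational root is irreducible), g is also irreducible (irreducibility is preserved under the substitution x → x + 21). Hence m_α(x) = x^3 + 63x^2 + 1323x + 8910.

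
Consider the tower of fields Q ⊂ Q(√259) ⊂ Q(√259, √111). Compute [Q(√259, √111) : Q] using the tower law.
[Q(√259, √111) : Q] = 4

[Q(√259):Q] = 2 (min poly x^2 - 259, irreducible since 259 is squarefree > 1). For the top step, suppose √111 ∈ Q(√259), say √111 = c + d√259 with c, d ∈ Q. Squaring: 111 = c^2 + 259d^2 + 2cd√259. Since √259 ∉ Q this forces 2cd = 0. If d = 0 then √111 = c ∈ Q, contradicting 111 squarefree > 1. If c = 0 then 111 = 259d^2, so 259·111 = (259d)^2 is a perfect square in Q — but 259·111 = 28749 is not a perfect square (since 259 and 111 are distinct squarefree integers). Contradiction. Hence √111 ∉ Q(√259), so x^2 - 111 stays irreducible over Q(√259) and [Q(√259, √111) : Q(√259)] = 2. By the tower law, [Q(√259, √111) : Q] = 2 · 2 = 4.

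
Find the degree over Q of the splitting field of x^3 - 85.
[K : Q] = 6

The roots of x^3 - 85 are ∛85, ω∛85, ω^2∛85 where ω = e^(2πi/3) is a primitive cube root of unity, so K = Q(∛85, ω). Now [Q(∛85):Q] = 3 (since 85 is not a perfect cube, x^3 - 85 is irreducible) and [Q(ω):Q] = 2. Both 2 and 3 divide [K:Q], and [K:Q] ≤ 3·2 = 6, so [K:Q] = 6. (Equivalently: Q(∛85) ⊂ R but ω ∉ R, so [K : Q(∛85)] = 2.)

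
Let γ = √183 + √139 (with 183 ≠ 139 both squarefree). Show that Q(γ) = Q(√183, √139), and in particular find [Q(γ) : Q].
[Q(γ) : Q] = 4 (equivalently, Q(γ) = Q(√183, √139))

Obviously Q(γ) ⊆ Q(√183, √139), and [Q(√183, √139):Q] = 4 (since 183, 139 are distinct squarefree integers > 1 with 25437 not a perfect square). To show equality we compute the minimal polynomial of γ. From γ = √183 + √139: γ^2 = 183 + 2√(25437) + 139 = 322 + 2√(25437), so γ^2 - 322 = 2√(25437); squaring, (γ^2 - 322)^2 = 4·25437, i.e. γ^4 - 644γ^2 + 103684 - 101748 = 0, i.e. γ^4 - 644γ^2 + 1936 = 0. So γ is a root of x^4 - 644x^2 + 1936. This polynomial is irreducible over Q: it has no rational root (each ±√183 ± √139 is irrational), and any factorization into two quadratics over Q would force √(25437) ∈ Q (pairing opposite roots) or √183, √139 ∈ Q (other pairings), all impossible. Hence [Q(γ):Q] = 4 = [Q(√183, √139):Q], so Q(γ) = Q(√183, √139).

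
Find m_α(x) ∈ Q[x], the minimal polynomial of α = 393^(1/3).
m_α(x) = x^3 - 393

α satisfies α^3 = 393, so x^3 - 393 annihilates α. By the rational root test, a rational root p/q (in lowest terms) of x^3 - 393 would satisfy p^3 = 393 q^3, forcing q = 1 and p^3 = 393; but 393 is not a perfect cube, contradiction. A monic cubic over Q with no rational root is irreducible (any nontrivial factorization would include a linear factor). Hence x^3 - 393 is the minimal polynomial of α, and in particular [Q(α):Q] = 3.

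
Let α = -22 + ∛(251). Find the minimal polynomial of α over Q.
m_α(x) = x^3 + 66x^2 + 1452x + 10397

Set β = α + 22 = ∛(251), so β^3 = 251. Then (α + 22)^3 - 251 = 0, i.e. α is a root of g(x) = (x + 22)^3 - 251 = x^3 + 66x^2 + 1452x + 10397. Since g(x) = h(x + 22) where h(x) = x^3 - 251, and h is irreducible over Q (because 251 is not a perfect cube, so h has no rational root, and a monic cubic with no rational root is irreducible), g is also irreducible (irreducibility is preserved under the substitution x → x + 22). Hence m_α(x) = x^3 + 66x^2 + 1452x + 10397.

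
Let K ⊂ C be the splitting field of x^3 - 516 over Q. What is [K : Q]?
[K : Q] = 6

The roots of x^3 - 516 are ∛516, ω∛516, ω^2∛516 where ω = e^(2πi/3) is a primitive cube root of unity, so K = Q(∛516, ω). Now [Q(∛516):Q] = 3 (since 516 is not a perfect cube, x^3 - 516 is irreducible) and [Q(ω):Q] = 2. Both 2 and 3 divide [K:Q], and [K:Q] ≤ 3·2 = 6, so [K:Q] = 6. (Equivalently: Q(∛516) ⊂ R but ω ∉ R, so [K : Q(∛516)] = 2.)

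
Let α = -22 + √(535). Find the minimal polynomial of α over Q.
m_α(x) = x^2 + 44x - 51

From α + 22 = √(535), squaring gives (α + 22)^2 = 535, i.e. α^2 + 44α + 484 = 535, so α^2 + 44α - 51 = 0. The discriminant of x^2 + 44x - 51 is (44)^2 - 4·(-51) = 1936 + 204 = 2140, and 4·(535) is not a perfect square in Q since 535 is squarefree and ≠ 1. Hence x^2 + 44x - 51 is irreducible over Q and is the minimal polynomial of α.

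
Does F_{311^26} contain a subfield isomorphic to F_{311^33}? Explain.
No: F_{311^33} is not a subfield of F_{311^26}

F_{p^m} embeds in F_{p^n} iff m | n. Here 33 ∤ 26 (since 26 = 0·33 + 26 with remainder 26 ≠ 0), so F_{311^33} is not a subfield of F_{311^26}. Equivalently: if it were, the tower law would give 33 = [F_{311^33}:F_311] dividing [F_{311^26}:F_311] = 26, contradiction.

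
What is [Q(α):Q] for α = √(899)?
[Q(α):Q] = 2

[Q(α):Q] equals the degree of the minimal polynomial of α. Here α^2 = 899 and x^2 - 899 is irreducible (d = 899 is squarefree, ≠ 1, hence not a square), so deg(m_α) = 2. Thus [Q(α):Q] = 2.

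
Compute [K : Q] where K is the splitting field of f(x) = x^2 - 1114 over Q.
[K : Q] = 2

f(x) = x^2 - 1114 factors as (x - √1114)(x + √1114). The splitting field is K = Q(√1114). Since 1114 is squarefree and > 1, it is not a perfect square, so x^2 - 1114 is irreducible over Q and [Q(√1114) : Q] = 2. Hence [K : Q] = 2.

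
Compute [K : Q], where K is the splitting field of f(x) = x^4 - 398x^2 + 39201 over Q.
[K : Q] = 4

Solving the quadratic in x^2: x^2 = (398 ± √(398^2 - 4·39201))/2 = (398 ± √1600)/2 = (398 ± 40)/2, giving x^2 = 219 or x^2 = 179. So f(x) = (x^2 - 219)(x^2 - 179) and the roots of f are ±√219, ±√179. Hence the splitting field is K = Q(√219, √179). Since 219 and 179 are distinct squarefree integers > 1, their product 39201 is not a perfect square, so √179 ∉ Q(√219). By the tower law [K:Q] = [Q(√219,√179):Q(√219)] · [Q(√219):Q] = 2 · 2 = 4.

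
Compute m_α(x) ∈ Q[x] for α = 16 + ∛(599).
m_α(x) = x^3 - 48x^2 + 768x - 4695

Set β = α - 16 = ∛(599), so β^3 = 599. Then (α - 16)^3 - 599 = 0, i.e. α is a root of g(x) = (x - 16)^3 - 599 = x^3 - 48x^2 + 768x - 4695. Since g(x) = h(x - 16) where h(x) = x^3 - 599, and h is irreducible over Q (because 599 is not a perfect cube, so h has no rational root, and a monic cubic with no rational root is irreducible), g is also irreducible (irreducibility is preserved under the substitution x → x - 16). Hence m_α(x) = x^3 - 48x^2 + 768x - 4695.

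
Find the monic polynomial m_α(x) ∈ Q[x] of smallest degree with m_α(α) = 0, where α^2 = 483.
m_α(x) = x^2 - 483

α satisfies α^2 - 483 = 0, so x^2 - 483 annihilates α. Since d = 483 is squarefree and ≠ 1, it is not a perfect square in Q, so x^2 - 483 has no rational root and is therefore irreducible over Q (a degree-2 polynomial over a field is irreducible iff it has no root). Hence m_α(x) = x^2 - 483.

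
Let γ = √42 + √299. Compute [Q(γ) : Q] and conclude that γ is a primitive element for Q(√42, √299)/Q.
[Q(γ) : Q] = 4 (equivalently, Q(γ) = Q(√42, √299))

Obviously Q(γ) ⊆ Q(√42, √299), and [Q(√42, √299):Q] = 4 (since 42, 299 are distinct squarefree integers > 1 with 12558 not a perfect square). To show equality we compute the minimal polynomial of γ. From γ = √42 + √299: γ^2 = 42 + 2√(12558) + 299 = 341 + 2√(12558), so γ^2 - 341 = 2√(12558); squaring, (γ^2 - 341)^2 = 4·12558, i.e. γ^4 - 682γ^2 + 116281 - 50232 = 0, i.e. γ^4 - 682γ^2 + 66049 = 0. So γ is a root of x^4 - 682x^2 + 66049. This polynomial is irreducible over Q: it has no rational root (each ±√42 ± √299 is irrational), and any factorization into two quadratics over Q would force √(12558) ∈ Q (pairing opposite roots) or √42, √299 ∈ Q (other pairings), all impossible. Hence [Q(γ):Q] = 4 = [Q(√42, √299):Q], so Q(γ) = Q(√42, √299).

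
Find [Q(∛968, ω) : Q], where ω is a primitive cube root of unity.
[Q(∛968, ω) : Q] = 6

[Q(∛968):Q] = 3 (min poly x^3 - 968, irreducible since 968 is not a perfect cube). [Q(ω):Q] = 2 (min poly x^2 + x + 1). Since Q(∛968) ⊂ R and ω ∉ R, we have ω ∉ Q(∛968), so x^2 + x + 1 remains irreducible over Q(∛968) and [Q(∛968, ω) : Q(∛968)] = 2. By the tower law, [Q(∛968, ω) : Q] = 3 · 2 = 6. (In fact Q(∛968, ω) is the splitting field of x^3 - 968 over Q.)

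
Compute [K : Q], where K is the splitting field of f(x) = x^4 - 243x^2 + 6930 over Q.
[K : Q] = 4

Solving the quadratic in x^2: x^2 = (243 ± √(243^2 - 4·6930))/2 = (243 ± √31329)/2 = (243 ± 177)/2, giving x^2 = 33 or x^2 = 210. So f(x) = (x^2 - 33)(x^2 - 210) and the roots of f are ±√33, ±√210. Hence the splitting field is K = Q(√33, √210). Since 33 and 210 are distinct squarefree integers > 1, their product 6930 is not a perfect square, so √210 ∉ Q(√33). By the tower law [K:Q] = [Q(√33,√210):Q(√33)] · [Q(√33):Q] = 2 · 2 = 4.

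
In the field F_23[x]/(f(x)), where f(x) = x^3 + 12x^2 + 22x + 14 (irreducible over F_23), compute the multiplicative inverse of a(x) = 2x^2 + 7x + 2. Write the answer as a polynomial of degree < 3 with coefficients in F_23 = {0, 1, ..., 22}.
a(x)^(-1) ≡ 2x^2 + 20x + 8 (mod f(x))

Since f is irreducible over F_23, F_23[x]/(f) is a field and a(x) ≠ 0 has an inverse. Apply the extended Euclidean algorithm to f(x) and a(x) in F_23[x]: f(x) = (12x + 10)·a(x) + (20x + 17);  a(x) = (7x + 22)·(20x + 17) + (19). The last nonzero remainder is the constant 19 = gcd(f, a) in F_23. Back-substituting through the division chain expresses 19 = s(x)·a(x) + t(x)·f(x) with s(x) ≡ 15x^2 + 12x + 14 (mod f), so (15x^2 + 12x + 14)·a(x) ≡ 19 (mod f). Multiplying by 19^(-1) ≡ 17 in F_23 gives a(x)^(-1) ≡ 17·(15x^2 + 12x + 14) ≡ 2x^2 + 20x + 8 (mod f). Check: (2x^2 + 7x + 2)·(2x^2 + 20x + 8) = 4x^4 + 8x^3 + 22x^2 + 4x + 16 ≡ 1 (mod x^3 + 12x^2 + 22x + 14).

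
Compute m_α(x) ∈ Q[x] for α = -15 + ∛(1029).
m_α(x) = x^3 + 45x^2 + 675x + 2346

Set β = α + 15 = ∛(1029), so β^3 = 1029. Then (α + 15)^3 - 1029 = 0, i.e. α is a root of g(x) = (x + 15)^3 - 1029 = x^3 + 45x^2 + 675x + 2346. Since g(x) = h(x + 15) where h(x) = x^3 - 1029, and h is irreducible over Q (because 1029 is not a perfect cube, so h has no rational root, and a monic cubic with no rational root is irreducible), g is also irreducible (irreducibility is preserved under the substitution x → x + 15). Hence m_α(x) = x^3 + 45x^2 + 675x + 2346.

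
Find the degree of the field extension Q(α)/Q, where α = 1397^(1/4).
[Q(α):Q] = 4

α is a root of x^4 - 1397. By Eisenstein's criterion at the prime p = 11 (which divides the constant term 1397 but p^2 = 121 does not, since 1397 is squarefree), x^4 - 1397 is irreducible over Q. Hence [Q(α):Q] = 4.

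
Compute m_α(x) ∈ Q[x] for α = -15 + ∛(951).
m_α(x) = x^3 + 45x^2 + 675x + 2424

Set β = α + 15 = ∛(951), so β^3 = 951. Then (α + 15)^3 - 951 = 0, i.e. α is a root of g(x) = (x + 15)^3 - 951 = x^3 + 45x^2 + 675x + 2424. Since g(x) = h(x + 15) where h(x) = x^3 - 951, and h is irreducible over Q (because 951 is not a perfect cube, so h has no rational root, and a monic cubic with no rational root is irreducible), g is also irreducible (irreducibility is preserved under the substitution x → x + 15). Hence m_α(x) = x^3 + 45x^2 + 675x + 2424.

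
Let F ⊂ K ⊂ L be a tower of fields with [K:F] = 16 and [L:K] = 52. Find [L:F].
[L:F] = 832

The tower law says that for any tower of field extensions F ⊂ K ⊂ L with finite degrees, [L:F] = [L:K] · [K:F]. Here this gives [L:F] = 52 · 16 = 832.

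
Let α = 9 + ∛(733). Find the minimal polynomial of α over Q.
m_α(x) = x^3 - 27x^2 + 243x - 1462

Set β = α - 9 = ∛(733), so β^3 = 733. Then (α - 9)^3 - 733 = 0, i.e. α is a root of g(x) = (x - 9)^3 - 733 = x^3 - 27x^2 + 243x - 1462. Since g(x) = h(x - 9) where h(x) = x^3 - 733, and h is irreducible over Q (because 733 is not a perfect cube, so h has no rational root, and a monic cubic with no rational root is irreducible), g is also irreducible (irreducibility is preserved under the substitution x → x - 9). Hence m_α(x) = x^3 - 27x^2 + 243x - 1462.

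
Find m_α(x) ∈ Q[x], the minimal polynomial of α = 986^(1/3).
m_α(x) = x^3 - 986

α satisfies α^3 = 986, so x^3 - 986 annihilates α. By the rational root test, a rational root p/q (in lowest terms) of x^3 - 986 would satisfy p^3 = 986 q^3, forcing q = 1 and p^3 = 986; but 986 is not a perfect cube, contradiction. A monic cubic over Q with no rational root is irreducible (any nontrivial factorization would include a linear factor). Hence x^3 - 986 is the minimal polynomial of α, and in particular [Q(α):Q] = 3.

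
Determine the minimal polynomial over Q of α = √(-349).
m_α(x) = x^2 + 349

α satisfies α^2 + 349 = 0, so x^2 + 349 annihilates α. Since d = -349 is squarefree and ≠ 1, it is not a perfect square in Q, so x^2 + 349 has no rational root and is therefore irreducible over Q (a degree-2 polynomial over a field is irreducible iff it has no root). Hence m_α(x) = x^2 + 349.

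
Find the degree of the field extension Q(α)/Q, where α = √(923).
[Q(α):Q] = 2

[Q(α):Q] equals the degree of the minimal polynomial of α. Here α^2 = 923 and x^2 - 923 is irreducible (d = 923 is squarefree, ≠ 1, hence not a square), so deg(m_α) = 2. Thus [Q(α):Q] = 2.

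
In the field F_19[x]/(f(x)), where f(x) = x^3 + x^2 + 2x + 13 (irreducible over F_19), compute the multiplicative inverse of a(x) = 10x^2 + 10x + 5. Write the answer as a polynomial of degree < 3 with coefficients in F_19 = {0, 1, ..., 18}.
a(x)^(-1) ≡ 3x^2 + 15x + 14 (mod f(x))

Since f is irreducible over F_19, F_19[x]/(f) is a field and a(x) ≠ 0 has an inverse. Apply the extended Euclidean algorithm to f(x) and a(x) in F_19[x]: f(x) = (2x)·a(x) + (11x + 13);  a(x) = (13x + 8)·(11x + 13) + (15). The last nonzero remainder is the constant 15 = gcd(f, a) in F_19. Back-substituting through the division chain expresses 15 = s(x)·a(x) + t(x)·f(x) with s(x) ≡ 7x^2 + 16x + 1 (mod f), so (7x^2 + 16x + 1)·a(x) ≡ 15 (mod f). Multiplying by 15^(-1) ≡ 14 in F_19 gives a(x)^(-1) ≡ 14·(7x^2 + 16x + 1) ≡ 3x^2 + 15x + 14 (mod f). Check: (10x^2 + 10x + 5)·(3x^2 + 15x + 14) = 11x^4 + 9x^3 + x^2 + 6x + 13 ≡ 1 (mod x^3 + x^2 + 2x + 13).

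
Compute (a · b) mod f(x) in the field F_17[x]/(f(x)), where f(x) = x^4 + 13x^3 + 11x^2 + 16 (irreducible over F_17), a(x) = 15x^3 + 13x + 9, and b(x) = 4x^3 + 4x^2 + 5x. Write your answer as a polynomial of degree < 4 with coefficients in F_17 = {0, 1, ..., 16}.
a · b ≡ 15x^2 + 5x + 4 (mod f(x))

Multiply in F_17[x]: a(x)·b(x) = (15x^3 + 13x + 9)·(4x^3 + 4x^2 + 5x) = 9x^6 + 9x^5 + 8x^4 + 3x^3 + 16x^2 + 11x. This has degree ≥ 4, so divide by f(x) over F_17: 9x^6 + 9x^5 + 8x^4 + 3x^3 + 16x^2 + 11x = (9x^2 + 11x + 4)·(x^4 + 13x^3 + 11x^2 + 16) + (15x^2 + 5x + 4). Hence a·b ≡ 15x^2 + 5x + 4 (mod f). (F_17[x]/(f) is a field with 17^4 = 83521 elements since f is irreducible of degree 4.)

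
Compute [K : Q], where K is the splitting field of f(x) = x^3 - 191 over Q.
[K : Q] = 6

The roots of x^3 - 191 are ∛191, ω∛191, ω^2∛191 where ω = e^(2πi/3) is a primitive cube root of unity, so K = Q(∛191, ω). Now [Q(∛191):Q] = 3 (since 191 is not a perfect cube, x^3 - 191 is irreducible) and [Q(ω):Q] = 2. Both 2 and 3 divide [K:Q], and [K:Q] ≤ 3·2 = 6, so [K:Q] = 6. (Equivalently: Q(∛191) ⊂ R but ω ∉ R, so [K : Q(∛191)] = 2.)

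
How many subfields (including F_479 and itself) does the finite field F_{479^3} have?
F_{479^3} has 2 subfields

The subfields of F_{p^n} are exactly the fields F_{p^d} for d | n (each is the fixed field of the unique index-d subgroup of Gal(F_{p^n}/F_p) ≅ Z/nZ). The divisors of n = 3 are {1, 3}, giving 2 subfields: F_{479^1}, F_{479^3}.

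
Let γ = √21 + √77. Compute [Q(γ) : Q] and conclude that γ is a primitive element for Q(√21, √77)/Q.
[Q(γ) : Q] = 4 (equivalently, Q(γ) = Q(√21, √77))

Obviously Q(γ) ⊆ Q(√21, √77), and [Q(√21, √77):Q] = 4 (since 21, 77 are distinct squarefree integers > 1 with 1617 not a perfect square). To show equality we compute the minimal polynomial of γ. From γ = √21 + √77: γ^2 = 21 + 2√(1617) + 77 = 98 + 2√(1617), so γ^2 - 98 = 2√(1617); squaring, (γ^2 - 98)^2 = 4·1617, i.e. γ^4 - 196γ^2 + 9604 - 6468 = 0, i.e. γ^4 - 196γ^2 + 3136 = 0. So γ is a root of x^4 - 196x^2 + 3136. This polynomial is irreducible over Q: it has no rational root (each ±√21 ± √77 is irrational), and any factorization into two quadratics over Q would force √(1617) ∈ Q (pairing opposite roots) or √21, √77 ∈ Q (other pairings), all impossible. Hence [Q(γ):Q] = 4 = [Q(√21, √77):Q], so Q(γ) = Q(√21, √77).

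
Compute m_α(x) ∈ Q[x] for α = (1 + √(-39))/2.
m_α(x) = x^2 - x + 10

From 2α - 1 = √(-39), squaring gives (2α - 1)^2 = -39, i.e. 4α^2 - 4α + 1 = -39, so α^2 - α + (1 + 39)/4 = 0. Since -39 ≡ 1 (mod 4), (1 + 39)/4 = 10 ∈ Z. The polynomial x^2 - x + 10 has discriminant 1 - 4·(10) = -39, which is not a perfect square in Q (d = -39 is squarefree and ≠ 1), so x^2 - x + 10 is irreducible over Q. It is the minimal polynomial of α.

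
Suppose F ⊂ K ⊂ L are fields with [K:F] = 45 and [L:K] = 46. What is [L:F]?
[L:F] = 2070

The tower law says that for any tower of field extensions F ⊂ K ⊂ L with finite degrees, [L:F] = [L:K] · [K:F]. Here this gives [L:F] = 46 · 45 = 2070.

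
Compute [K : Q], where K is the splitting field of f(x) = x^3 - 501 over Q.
[K : Q] = 6

The roots of x^3 - 501 are ∛501, ω∛501, ω^2∛501 where ω = e^(2πi/3) is a primitive cube root of unity, so K = Q(∛501, ω). Now [Q(∛501):Q] = 3 (since 501 is not a perfect cube, x^3 - 501 is irreducible) and [Q(ω):Q] = 2. Both 2 and 3 divide [K:Q], and [K:Q] ≤ 3·2 = 6, so [K:Q] = 6. (Equivalently: Q(∛501) ⊂ R but ω ∉ R, so [K : Q(∛501)] = 2.)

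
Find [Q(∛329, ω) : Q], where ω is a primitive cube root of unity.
[Q(∛329, ω) : Q] = 6

[Q(∛329):Q] = 3 (min poly x^3 - 329, irreducible since 329 is not a perfect cube). [Q(ω):Q] = 2 (min poly x^2 + x + 1). Since Q(∛329) ⊂ R and ω ∉ R, we have ω ∉ Q(∛329), so x^2 + x + 1 remains irreducible over Q(∛329) and [Q(∛329, ω) : Q(∛329)] = 2. By the tower law, [Q(∛329, ω) : Q] = 3 · 2 = 6. (In fact Q(∛329, ω) is the splitting field of x^3 - 329 over Q.)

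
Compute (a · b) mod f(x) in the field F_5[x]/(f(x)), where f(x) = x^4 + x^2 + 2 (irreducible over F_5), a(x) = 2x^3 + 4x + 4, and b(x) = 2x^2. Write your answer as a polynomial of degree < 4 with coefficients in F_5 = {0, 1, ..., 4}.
a · b ≡ 4x^3 + 3x^2 + 2x (mod f(x))

Multiply in F_5[x]: a(x)·b(x) = (2x^3 + 4x + 4)·(2x^2) = 4x^5 + 3x^3 + 3x^2. This has degree ≥ 4, so divide by f(x) over F_5: 4x^5 + 3x^3 + 3x^2 = (4x)·(x^4 + x^2 + 2) + (4x^3 + 3x^2 + 2x). Hence a·b ≡ 4x^3 + 3x^2 + 2x (mod f). (F_5[x]/(f) is a field with 5^4 = 625 elements since f is irreducible of degree 4.)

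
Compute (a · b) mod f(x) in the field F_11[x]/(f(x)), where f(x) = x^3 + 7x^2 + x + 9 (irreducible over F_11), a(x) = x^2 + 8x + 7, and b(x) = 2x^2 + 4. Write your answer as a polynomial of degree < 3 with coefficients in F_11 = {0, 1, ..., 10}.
a · b ≡ 2x^2 + x + 10 (mod f(x))

Multiply in F_11[x]: a(x)·b(x) = (x^2 + 8x + 7)·(2x^2 + 4) = 2x^4 + 5x^3 + 7x^2 + 10x + 6. This has degree ≥ 3, so divide by f(x) over F_11: 2x^4 + 5x^3 + 7x^2 + 10x + 6 = (2x + 2)·(x^3 + 7x^2 + x + 9) + (2x^2 + x + 10). Hence a·b ≡ 2x^2 + x + 10 (mod f). (F_11[x]/(f) is a field with 11^3 = 1331 elements since f is irreducible of degree 3.)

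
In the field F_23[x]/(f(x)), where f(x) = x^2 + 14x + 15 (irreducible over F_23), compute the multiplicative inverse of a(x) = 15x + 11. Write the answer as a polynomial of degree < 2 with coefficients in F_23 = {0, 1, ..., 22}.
a(x)^(-1) ≡ 13x + 13 (mod f(x))

Since f is irreducible over F_23, F_23[x]/(f) is a field and a(x) ≠ 0 has an inverse. Apply the extended Euclidean algorithm to f(x) and a(x) in F_23[x]: f(x) = (20x + 20)·a(x) + (2). The last nonzero remainder is the constant 2 = gcd(f, a) in F_23. Back-substituting through the division chain expresses 2 = s(x)·a(x) + t(x)·f(x) with s(x) ≡ 3x + 3 (mod f), so (3x + 3)·a(x) ≡ 2 (mod f). Multiplying by 2^(-1) ≡ 12 in F_23 gives a(x)^(-1) ≡ 12·(3x + 3) ≡ 13x + 13 (mod f). Check: (15x + 11)·(13x + 13) = 11x^2 + 16x + 5 ≡ 1 (mod x^2 + 14x + 15).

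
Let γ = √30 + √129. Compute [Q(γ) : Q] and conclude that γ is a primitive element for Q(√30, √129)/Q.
[Q(γ) : Q] = 4 (equivalently, Q(γ) = Q(√30, √129))

Obviously Q(γ) ⊆ Q(√30, √129), and [Q(√30, √129):Q] = 4 (since 30, 129 are distinct squarefree integers > 1 with 3870 not a perfect square). To show equality we compute the minimal polynomial of γ. From γ = √30 + √129: γ^2 = 30 + 2√(3870) + 129 = 159 + 2√(3870), so γ^2 - 159 = 2√(3870); squaring, (γ^2 - 159)^2 = 4·3870, i.e. γ^4 - 318γ^2 + 25281 - 15480 = 0, i.e. γ^4 - 318γ^2 + 9801 = 0. So γ is a root of x^4 - 318x^2 + 9801. This polynomial is irreducible over Q: it has no rational root (each ±√30 ± √129 is irrational), and any factorization into two quadratics over Q would force √(3870) ∈ Q (pairing opposite roots) or √30, √129 ∈ Q (other pairings), all impossible. Hence [Q(γ):Q] = 4 = [Q(√30, √129):Q], so Q(γ) = Q(√30, √129).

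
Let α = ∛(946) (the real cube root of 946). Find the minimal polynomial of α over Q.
m_α(x) = x^3 - 946

α satisfies α^3 = 946, so x^3 - 946 annihilates α. By the rational root test, a rational root p/q (in lowest terms) of x^3 - 946 would satisfy p^3 = 946 q^3, forcing q = 1 and p^3 = 946; but 946 is not a perfect cube, contradiction. A monic cubic over Q with no rational root is irreducible (any nontrivial factorization would include a linear factor). Hence x^3 - 946 is the minimal polynomial of α, and in particular [Q(α):Q] = 3.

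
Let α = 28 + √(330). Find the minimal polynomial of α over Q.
m_α(x) = x^2 - 56x + 454

From α - 28 = √(330), squaring gives (α - 28)^2 = 330, i.e. α^2 - 56α + 784 = 330, so α^2 - 56α + 454 = 0. The discriminant of x^2 - 56x + 454 is (-56)^2 - 4·(454) = 3136 - 1816 = 1320, and 4·(330) is not a perfect square in Q since 330 is squarefree and ≠ 1. Hence x^2 - 56x + 454 is irreducible over Q and is the minimal polynomial of α.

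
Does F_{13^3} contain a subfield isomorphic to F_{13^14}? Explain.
No: F_{13^14} is not a subfield of F_{13^3}

F_{p^m} embeds in F_{p^n} iff m | n. Here 14 ∤ 3 (since 3 = 0·14 + 3 with remainder 3 ≠ 0), so F_{13^14} is not a subfield of F_{13^3}. Equivalently: if it were, the tower law would give 14 = [F_{13^14}:F_13] dividing [F_{13^3}:F_13] = 3, contradiction.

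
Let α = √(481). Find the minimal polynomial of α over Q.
m_α(x) = x^2 - 481

α satisfies α^2 - 481 = 0, so x^2 - 481 annihilates α. Since d = 481 is squarefree and ≠ 1, it is not a perfect square in Q, so x^2 - 481 has no rational root and is therefore irreducible over Q (a degree-2 polynomial over a field is irreducible iff it has no root). Hence m_α(x) = x^2 - 481.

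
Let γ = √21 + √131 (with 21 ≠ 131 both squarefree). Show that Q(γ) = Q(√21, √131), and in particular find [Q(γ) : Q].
[Q(γ) : Q] = 4 (equivalently, Q(γ) = Q(√21, √131))

Obviously Q(γ) ⊆ Q(√21, √131), and [Q(√21, √131):Q] = 4 (since 21, 131 are distinct squarefree integers > 1 with 2751 not a perfect square). To show equality we compute the minimal polynomial of γ. From γ = √21 + √131: γ^2 = 21 + 2√(2751) + 131 = 152 + 2√(2751), so γ^2 - 152 = 2√(2751); squaring, (γ^2 - 152)^2 = 4·2751, i.e. γ^4 - 304γ^2 + 23104 - 11004 = 0, i.e. γ^4 - 304γ^2 + 12100 = 0. So γ is a root of x^4 - 304x^2 + 12100. This polynomial is irreducible over Q: it has no rational root (each ±√21 ± √131 is irrational), and any factorization into two quadratics over Q would force √(2751) ∈ Q (pairing opposite roots) or √21, √131 ∈ Q (other pairings), all impossible. Hence [Q(γ):Q] = 4 = [Q(√21, √131):Q], so Q(γ) = Q(√21, √131).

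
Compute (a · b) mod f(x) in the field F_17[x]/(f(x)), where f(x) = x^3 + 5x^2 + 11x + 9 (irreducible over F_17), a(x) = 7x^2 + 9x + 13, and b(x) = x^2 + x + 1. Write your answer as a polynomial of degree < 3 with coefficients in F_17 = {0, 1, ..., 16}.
a · b ≡ 13x^2 + 15x + 14 (mod f(x))

Multiply in F_17[x]: a(x)·b(x) = (7x^2 + 9x + 13)·(x^2 + x + 1) = 7x^4 + 16x^3 + 12x^2 + 5x + 13. This has degree ≥ 3, so divide by f(x) over F_17: 7x^4 + 16x^3 + 12x^2 + 5x + 13 = (7x + 15)·(x^3 + 5x^2 + 11x + 9) + (13x^2 + 15x + 14). Hence a·b ≡ 13x^2 + 15x + 14 (mod f). (F_17[x]/(f) is a field with 17^3 = 4913 elements since f is irreducible of degree 3.)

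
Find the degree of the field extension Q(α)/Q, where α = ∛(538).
[Q(α):Q] = 3

The minimal polynomial of α is x^3 - 538, irreducible over Q since 538 is not a perfect cube (so x^3 - 538 has no rational root). Hence [Q(α):Q] = deg(m_α) = 3.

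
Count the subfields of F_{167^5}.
F_{167^5} has 2 subfields

The subfields of F_{p^n} are exactly the fields F_{p^d} for d | n (each is the fixed field of the unique index-d subgroup of Gal(F_{p^n}/F_p) ≅ Z/nZ). The divisors of n = 5 are {1, 5}, giving 2 subfields: F_{167^1}, F_{167^5}.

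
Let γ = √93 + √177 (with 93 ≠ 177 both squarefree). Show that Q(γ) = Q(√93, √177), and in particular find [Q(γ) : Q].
[Q(γ) : Q] = 4 (equivalently, Q(γ) = Q(√93, √177))

Obviously Q(γ) ⊆ Q(√93, √177), and [Q(√93, √177):Q] = 4 (since 93, 177 are distinct squarefree integers > 1 with 16461 not a perfect square). To show equality we compute the minimal polynomial of γ. From γ = √93 + √177: γ^2 = 93 + 2√(16461) + 177 = 270 + 2√(16461), so γ^2 - 270 = 2√(16461); squaring, (γ^2 - 270)^2 = 4·16461, i.e. γ^4 - 540γ^2 + 72900 - 65844 = 0, i.e. γ^4 - 540γ^2 + 7056 = 0. So γ is a root of x^4 - 540x^2 + 7056. This polynomial is irreducible over Q: it has no rational root (each ±√93 ± √177 is irrational), and any factorization into two quadratics over Q would force √(16461) ∈ Q (pairing opposite roots) or √93, √177 ∈ Q (other pairings), all impossible. Hence [Q(γ):Q] = 4 = [Q(√93, √177):Q], so Q(γ) = Q(√93, √177).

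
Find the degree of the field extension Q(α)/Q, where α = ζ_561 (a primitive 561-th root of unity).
[Q(α):Q] = 320

The minimal polynomial of ζ_561 over Q is the 561-th cyclotomic polynomial Φ_561(x), which is irreducible over Q and has degree φ(561) = 320. Hence [Q(α):Q] = φ(561) = 320.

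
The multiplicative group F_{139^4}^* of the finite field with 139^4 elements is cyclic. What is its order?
|F_{139^4}^*| = 373301040

F_{139^4} has 139^4 = 373301041 elements; its multiplicative group consists of all nonzero elements, so |F_{139^4}^*| = 373301041 - 1 = 373301040. (It is cyclic since any finite subgroup of the multiplicative group of a field is cyclic.)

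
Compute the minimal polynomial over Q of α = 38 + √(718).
m_α(x) = x^2 - 76x + 726

From α - 38 = √(718), squaring gives (α - 38)^2 = 718, i.e. α^2 - 76α + 1444 = 718, so α^2 - 76α + 726 = 0. The discriminant of x^2 - 76x + 726 is (-76)^2 - 4·(726) = 5776 - 2904 = 2872, and 4·(718) is not a perfect square in Q since 718 is squarefree and ≠ 1. Hence x^2 - 76x + 726 is irreducible over Q and is the minimal polynomial of α.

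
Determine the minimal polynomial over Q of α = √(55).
m_α(x) = x^2 - 55

α satisfies α^2 - 55 = 0, so x^2 - 55 annihilates α. Since d = 55 is squarefree and ≠ 1, it is not a perfect square in Q, so x^2 - 55 has no rational root and is therefore irreducible over Q (a degree-2 polynomial over a field is irreducible iff it has no root). Hence m_α(x) = x^2 - 55.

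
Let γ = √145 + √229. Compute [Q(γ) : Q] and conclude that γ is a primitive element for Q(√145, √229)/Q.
[Q(γ) : Q] = 4 (equivalently, Q(γ) = Q(√145, √229))

Obviously Q(γ) ⊆ Q(√145, √229), and [Q(√145, √229):Q] = 4 (since 145, 229 are distinct squarefree integers > 1 with 33205 not a perfect square). To show equality we compute the minimal polynomial of γ. From γ = √145 + √229: γ^2 = 145 + 2√(33205) + 229 = 374 + 2√(33205), so γ^2 - 374 = 2√(33205); squaring, (γ^2 - 374)^2 = 4·33205, i.e. γ^4 - 748γ^2 + 139876 - 132820 = 0, i.e. γ^4 - 748γ^2 + 7056 = 0. So γ is a root of x^4 - 748x^2 + 7056. This polynomial is irreducible over Q: it has no rational root (each ±√145 ± √229 is irrational), and any factorization into two quadratics over Q would force √(33205) ∈ Q (pairing opposite roots) or √145, √229 ∈ Q (other pairings), all impossible. Hence [Q(γ):Q] = 4 = [Q(√145, √229):Q], so Q(γ) = Q(√145, √229).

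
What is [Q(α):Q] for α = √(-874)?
[Q(α):Q] = 2

[Q(α):Q] equals the degree of the minimal polynomial of α. Here α^2 = -874 and x^2 + 874 is irreducible (d = -874 is squarefree, ≠ 1, hence not a square), so deg(m_α) = 2. Thus [Q(α):Q] = 2.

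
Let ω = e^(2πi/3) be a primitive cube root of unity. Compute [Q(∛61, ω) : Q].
[Q(∛61, ω) : Q] = 6

[Q(∛61):Q] = 3 (min poly x^3 - 61, irreducible since 61 is not a perfect cube). [Q(ω):Q] = 2 (min poly x^2 + x + 1). Since Q(∛61) ⊂ R and ω ∉ R, we have ω ∉ Q(∛61), so x^2 + x + 1 remains irreducible over Q(∛61) and [Q(∛61, ω) : Q(∛61)] = 2. By the tower law, [Q(∛61, ω) : Q] = 3 · 2 = 6. (In fact Q(∛61, ω) is the splitting field of x^3 - 61 over Q.)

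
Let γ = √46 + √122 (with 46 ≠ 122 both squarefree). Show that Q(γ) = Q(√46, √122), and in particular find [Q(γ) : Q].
[Q(γ) : Q] = 4 (equivalently, Q(γ) = Q(√46, √122))

Obviously Q(γ) ⊆ Q(√46, √122), and [Q(√46, √122):Q] = 4 (since 46, 122 are distinct squarefree integers > 1 with 5612 not a perfect square). To show equality we compute the minimal polynomial of γ. From γ = √46 + √122: γ^2 = 46 + 2√(5612) + 122 = 168 + 2√(5612), so γ^2 - 168 = 2√(5612); squaring, (γ^2 - 168)^2 = 4·5612, i.e. γ^4 - 336γ^2 + 28224 - 22448 = 0, i.e. γ^4 - 336γ^2 + 5776 = 0. So γ is a root of x^4 - 336x^2 + 5776. This polynomial is irreducible over Q: it has no rational root (each ±√46 ± √122 is irrational), and any factorization into two quadratics over Q would force √(5612) ∈ Q (pairing opposite roots) or √46, √122 ∈ Q (other pairings), all impossible. Hence [Q(γ):Q] = 4 = [Q(√46, √122):Q], so Q(γ) = Q(√46, √122).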